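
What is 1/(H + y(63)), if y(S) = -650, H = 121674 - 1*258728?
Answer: -1/137704 ≈ -7.2620e-6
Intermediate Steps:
H = -137054 (H = 121674 - 258728 = -137054)
1/(H + y(63)) = 1/(-137054 - 650) = 1/(-137704) = -1/137704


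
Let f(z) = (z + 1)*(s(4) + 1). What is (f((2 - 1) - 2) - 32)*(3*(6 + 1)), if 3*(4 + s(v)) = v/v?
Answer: -672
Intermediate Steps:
s(v) = -11/3 (s(v) = -4 + (v/v)/3 = -4 + (⅓)*1 = -4 + ⅓ = -11/3)
f(z) = -8/3 - 8*z/3 (f(z) = (z + 1)*(-11/3 + 1) = (1 + z)*(-8/3) = -8/3 - 8*z/3)
(f((2 - 1) - 2) - 32)*(3*(6 + 1)) = ((-8/3 - 8*((2 - 1) - 2)/3) - 32)*(3*(6 + 1)) = ((-8/3 - 8*(1 - 2)/3) - 32)*(3*7) = ((-8/3 - 8/3*(-1)) - 32)*21 = ((-8/3 + 8/3) - 32)*21 = (0 - 32)*21 = -32*21 = -672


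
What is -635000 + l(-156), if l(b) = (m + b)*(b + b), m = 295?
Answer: -678368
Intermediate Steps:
l(b) = 2*b*(295 + b) (l(b) = (295 + b)*(b + b) = (295 + b)*(2*b) = 2*b*(295 + b))
-635000 + l(-156) = -635000 + 2*(-156)*(295 - 156) = -635000 + 2*(-156)*139 = -635000 - 43368 = -678368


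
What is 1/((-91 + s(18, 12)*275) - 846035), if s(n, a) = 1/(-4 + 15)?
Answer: -1/846101 ≈ -1.1819e-6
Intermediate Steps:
s(n, a) = 1/11
1/((-91 + s(18, 12)*275) - 846035) = 1/((-91 + (1/11)*275) - 846035) = 1/((-91 + 25) - 846035) = 1/(-66 - 846035) = 1/(-846101) = -1/846101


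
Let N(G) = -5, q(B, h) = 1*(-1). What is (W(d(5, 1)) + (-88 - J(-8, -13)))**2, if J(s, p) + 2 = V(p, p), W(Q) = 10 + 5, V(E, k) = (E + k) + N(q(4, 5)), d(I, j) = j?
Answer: 1600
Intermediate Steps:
q(B, h) = -1
V(E, k) = -5 + E + k (V(E, k) = (E + k) - 5 = -5 + E + k)
W(Q) = 15
J(s, p) = -7 + 2*p (J(s, p) = -2 + (-5 + p + p) = -2 + (-5 + 2*p) = -7 + 2*p)
(W(d(5, 1)) + (-88 - J(-8, -13)))**2 = (15 + (-88 - (-7 + 2*(-13))))**2 = (15 + (-88 - (-7 - 26)))**2 = (15 + (-88 - 1*(-33)))**2 = (15 + (-88 + 33))**2 = (15 - 55)**2 = (-40)**2 = 1600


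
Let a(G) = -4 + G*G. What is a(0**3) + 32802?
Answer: 32798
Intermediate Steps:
a(G) = -4 + G**2
a(0**3) + 32802 = (-4 + (0**3)**2) + 32802 = (-4 + 0**2) + 32802 = (-4 + 0) + 32802 = -4 + 32802 = 32798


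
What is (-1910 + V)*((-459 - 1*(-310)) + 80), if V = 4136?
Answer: -153594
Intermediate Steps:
(-1910 + V)*((-459 - 1*(-310)) + 80) = (-1910 + 4136)*((-459 - 1*(-310)) + 80) = 2226*((-459 + 310) + 80) = 2226*(-149 + 80) = 2226*(-69) = -153594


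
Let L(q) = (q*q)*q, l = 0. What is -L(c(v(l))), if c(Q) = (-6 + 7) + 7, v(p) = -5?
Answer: -512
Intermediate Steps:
c(Q) = 8 (c(Q) = 1 + 7 = 8)
L(q) = q³ (L(q) = q²*q = q³)
-L(c(v(l))) = -1*8³ = -1*512 = -512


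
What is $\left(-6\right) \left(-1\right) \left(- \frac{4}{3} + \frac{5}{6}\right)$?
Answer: $-3$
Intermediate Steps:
$\left(-6\right) \left(-1\right) \left(- \frac{4}{3} + \frac{5}{6}\right) = 6 \left(\left(-4\right) \frac{1}{3} + 5 \cdot \frac{1}{6}\right) = 6 \left(- \frac{4}{3} + \frac{5}{6}\right) = 6 \left(- \frac{1}{2}\right) = -3$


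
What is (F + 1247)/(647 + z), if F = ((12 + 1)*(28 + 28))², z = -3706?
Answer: -23097/133 ≈ -173.66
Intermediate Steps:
F = 529984 (F = (13*56)² = 728² = 529984)
(F + 1247)/(647 + z) = (529984 + 1247)/(647 - 3706) = 531231/(-3059) = 531231*(-1/3059) = -23097/133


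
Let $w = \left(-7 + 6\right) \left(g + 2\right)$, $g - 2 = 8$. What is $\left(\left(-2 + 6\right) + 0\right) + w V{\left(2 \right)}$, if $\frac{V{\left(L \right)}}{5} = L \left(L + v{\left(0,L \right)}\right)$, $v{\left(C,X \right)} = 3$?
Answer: $-596$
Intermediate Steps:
$g = 10$ ($g = 2 + 8 = 10$)
$V{\left(L \right)} = 5 L \left(3 + L\right)$ ($V{\left(L \right)} = 5 L \left(L + 3\right) = 5 L \left(3 + L\right)$)
$w = -12$ ($w = \left(-7 + 6\right) \left(10 + 2\right) = \left(-1\right) 12 = -12$)
$\left(\left(-2 + 6\right) + 0\right) + w V{\left(2 \right)} = \left(\left(-2 + 6\right) + 0\right) - 12 \cdot 5 \cdot 2 \left(3 + 2\right) = \left(4 + 0\right) - 12 \cdot 5 \cdot 2 \cdot 5 = 4 - 600 = -596$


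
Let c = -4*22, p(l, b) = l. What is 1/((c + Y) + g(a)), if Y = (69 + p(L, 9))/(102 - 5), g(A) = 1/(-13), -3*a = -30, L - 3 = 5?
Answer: -1261/110064 ≈ -0.011457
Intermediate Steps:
L = 8 (L = 3 + 5 = 8)
a = 10 (a = -1/3*(-30) = 10)
g(A) = -1/13
Y = 77/97 (Y = (69 + 8)/(102 - 5) = 77/97 ≈ 0.79381)
c = -88
1/((c + Y) + g(a)) = 1/((-88 + 77/97) - 1/13) = 1/(-8459/97 - 1/13) = 1/(-110064/1261) = -1261/110064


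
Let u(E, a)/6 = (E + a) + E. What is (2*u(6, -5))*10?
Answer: 840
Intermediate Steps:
u(E, a) = 6*a + 12*E (u(E, a) = 6*((E + a) + E) = 6*(a + 2*E) = 6*a + 12*E)
(2*u(6, -5))*10 = (2*(6*(-5) + 12*6))*10 = (2*(-30 + 72))*10 = (2*42)*10 = 84*10 = 840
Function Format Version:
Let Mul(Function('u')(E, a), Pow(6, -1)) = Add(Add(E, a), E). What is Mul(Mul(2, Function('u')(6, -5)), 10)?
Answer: 840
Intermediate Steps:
Function('u')(E, a) = Add(Mul(6, a), Mul(12, E)) (Function('u')(E, a) = Mul(6, Add(Add(E, a), E)) = Mul(6, Add(a, Mul(2, E))) = Add(Mul(6, a), Mul(12, E)))
Mul(Mul(2, Function('u')(6, -5)), 10) = Mul(Mul(2, Add(Mul(6, -5), Mul(12, 6))), 10) = Mul(Mul(2, Add(-30, 72)), 10) = Mul(Mul(2, 42), 10) = Mul(84, 10) = 840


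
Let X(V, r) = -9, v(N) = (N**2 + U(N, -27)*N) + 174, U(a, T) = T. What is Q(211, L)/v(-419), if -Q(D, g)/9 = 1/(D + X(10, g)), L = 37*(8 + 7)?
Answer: -9/37783696 ≈ -2.3820e-7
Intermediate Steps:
v(N) = 174 + N**2 - 27*N (v(N) = (N**2 - 27*N) + 174 = 174 + N**2 - 27*N)
L = 555 (L = 37*15 = 555)
Q(D, g) = -9/(-9 + D) (Q(D, g) = -9/(D - 9) = -9/(-9 + D))
Q(211, L)/v(-419) = (-9/(-9 + 211))/(174 + (-419)**2 - 27*(-419)) = (-9/202)/(174 + 175561 + 11313) = -9*1/202/187048 = -9/202*1/187048 = -9/37783696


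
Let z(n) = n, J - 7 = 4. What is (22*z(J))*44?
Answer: 10648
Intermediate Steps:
J = 11 (J = 7 + 4 = 11)
(22*z(J))*44 = (22*11)*44 = 242*44 = 10648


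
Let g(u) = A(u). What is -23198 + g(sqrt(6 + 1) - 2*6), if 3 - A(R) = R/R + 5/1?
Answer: -23201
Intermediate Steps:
A(R) = -3 (A(R) = 3 - (R/R + 5/1) = 3 - (1 + 5*1) = 3 - (1 + 5) = 3 - 1*6 = 3 - 6 = -3)
g(u) = -3
-23198 + g(sqrt(6 + 1) - 2*6) = -23198 - 3 = -23201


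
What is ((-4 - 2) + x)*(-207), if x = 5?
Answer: 207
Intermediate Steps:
((-4 - 2) + x)*(-207) = ((-4 - 2) + 5)*(-207) = (-6 + 5)*(-207) = -1*(-207) = 207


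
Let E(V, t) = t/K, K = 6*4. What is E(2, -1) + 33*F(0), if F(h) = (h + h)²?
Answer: -1/24 ≈ -0.041667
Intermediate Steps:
K = 24
F(h) = 4*h² (F(h) = (2*h)² = 4*h²)
E(V, t) = t/24
E(2, -1) + 33*F(0) = (1/24)*(-1) + 33*(4*0²) = -1/24 + 33*(4*0) = -1/24 + 33*0 = -1/24 + 0 = -1/24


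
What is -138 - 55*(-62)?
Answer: 3272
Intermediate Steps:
-138 - 55*(-62) = -138 + 3410 = 3272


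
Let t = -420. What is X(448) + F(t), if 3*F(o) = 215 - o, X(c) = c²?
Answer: 602747/3 ≈ 2.0092e+5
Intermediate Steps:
F(o) = 215/3 - o/3 (F(o) = (215 - o)/3 = 215/3 - o/3)
X(448) + F(t) = 448² + (215/3 - ⅓*(-420)) = 200704 + (215/3 + 140) = 200704 + 635/3 = 602747/3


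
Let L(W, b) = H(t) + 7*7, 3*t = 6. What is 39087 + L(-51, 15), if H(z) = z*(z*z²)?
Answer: 39152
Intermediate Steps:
t = 2 (t = (⅓)*6 = 2)
H(z) = z⁴ (H(z) = z*z³ = z⁴)
L(W, b) = 65 (L(W, b) = 2⁴ + 7*7 = 16 + 49 = 65)
39087 + L(-51, 15) = 39087 + 65 = 39152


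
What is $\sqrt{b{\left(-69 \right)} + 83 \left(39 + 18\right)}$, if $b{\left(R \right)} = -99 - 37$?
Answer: $\sqrt{4595} \approx 67.786$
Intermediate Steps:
$b{\left(R \right)} = -136$
$\sqrt{b{\left(-69 \right)} + 83 \left(39 + 18\right)} = \sqrt{-136 + 83 \left(39 + 18\right)} = \sqrt{-136 + 83 \cdot 57} = \sqrt{-136 + 4731} = \sqrt{4595}$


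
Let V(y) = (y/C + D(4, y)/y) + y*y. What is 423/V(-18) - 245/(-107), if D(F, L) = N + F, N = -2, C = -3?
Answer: 1134754/317683 ≈ 3.5720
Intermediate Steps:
D(F, L) = -2 + F
V(y) = y² + 2/y - y/3 (V(y) = (y/(-3) + (-2 + 4)/y) + y*y = (y*(-⅓) + 2/y) + y² = (-y/3 + 2/y) + y² = (2/y - y/3) + y² = y² + 2/y - y/3)
423/V(-18) - 245/(-107) = 423/((-18)² + 2/(-18) - ⅓*(-18)) - 245/(-107) = 423/(324 + 2*(-1/18) + 6) - 245*(-1/107) = 423/(324 - ⅑ + 6) + 245/107 = 423/(2969/9) + 245/107 = 423*(9/2969) + 245/107 = 3807/2969 + 245/107 = 1134754/317683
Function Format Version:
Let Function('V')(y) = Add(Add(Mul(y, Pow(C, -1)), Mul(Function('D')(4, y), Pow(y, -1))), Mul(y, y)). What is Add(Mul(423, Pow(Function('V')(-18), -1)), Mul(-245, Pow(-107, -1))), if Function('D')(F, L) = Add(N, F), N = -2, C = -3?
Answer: Rational(1134754, 317683) ≈ 3.5720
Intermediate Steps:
Function('D')(F, L) = Add(-2, F)
Function('V')(y) = Add(Pow(y, 2), Mul(2, Pow(y, -1)), Mul(Rational(-1, 3), y)) (Function('V')(y) = Add(Add(Mul(y, Pow(-3, -1)), Mul(Add(-2, 4), Pow(y, -1))), Mul(y, y)) = Add(Add(Mul(y, Rational(-1, 3)), Mul(2, Pow(y, -1))), Pow(y, 2)) = Add(Add(Mul(Rational(-1, 3), y), Mul(2, Pow(y, -1))), Pow(y, 2)) = Add(Add(Mul(2, Pow(y, -1)), Mul(Rational(-1, 3), y)), Pow(y, 2)) = Add(Pow(y, 2), Mul(2, Pow(y, -1)), Mul(Rational(-1, 3), y)))
Add(Mul(423, Pow(Function('V')(-18), -1)), Mul(-245, Pow(-107, -1))) = Add(Mul(423, Pow(Add(Pow(-18, 2), Mul(2, Pow(-18, -1)), Mul(Rational(-1, 3), -18)), -1)), Mul(-245, Pow(-107, -1))) = Add(Mul(423, Pow(Add(324, Mul(2, Rational(-1, 18)), 6), -1)), Mul(-245, Rational(-1, 107))) = Add(Mul(423, Pow(Add(324, Rational(-1, 9), 6), -1)), Rational(245, 107)) = Add(Mul(423, Pow(Rational(2969, 9), -1)), Rational(245, 107)) = Add(Mul(423, Rational(9, 2969)), Rational(245, 107)) = Add(Rational(3807, 2969), Rational(245, 107)) = Rational(1134754, 317683)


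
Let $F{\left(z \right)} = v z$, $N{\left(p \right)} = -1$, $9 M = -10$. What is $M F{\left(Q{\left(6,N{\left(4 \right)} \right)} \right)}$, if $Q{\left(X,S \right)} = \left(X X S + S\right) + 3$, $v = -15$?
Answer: $- \frac{1700}{3} \approx -566.67$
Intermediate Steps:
$M = - \frac{10}{9}$ ($M = \frac{1}{9} \left(-10\right) = - \frac{10}{9} \approx -1.1111$)
$Q{\left(X,S \right)} = 3 + S + S X^{2}$ ($Q{\left(X,S \right)} = \left(X^{2} S + S\right) + 3 = \left(S X^{2} + S\right) + 3 = \left(S + S X^{2}\right) + 3 = 3 + S + S X^{2}$)
$F{\left(z \right)} = - 15 z$
$M F{\left(Q{\left(6,N{\left(4 \right)} \right)} \right)} = - \frac{10 \left(- 15 \left(3 - 1 - 6^{2}\right)\right)}{9} = - \frac{10 \left(- 15 \left(3 - 1 - 36\right)\right)}{9} = - \frac{10 \left(\left(-15\right) \left(-34\right)\right)}{9} = \left(- \frac{10}{9}\right) 510 = - \frac{1700}{3}$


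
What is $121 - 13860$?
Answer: $-13739$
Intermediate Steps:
$121 - 13860 = -13739$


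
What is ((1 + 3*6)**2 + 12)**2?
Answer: 139129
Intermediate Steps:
((1 + 3*6)**2 + 12)**2 = ((1 + 18)**2 + 12)**2 = (19**2 + 12)**2 = (361 + 12)**2 = 373**2 = 139129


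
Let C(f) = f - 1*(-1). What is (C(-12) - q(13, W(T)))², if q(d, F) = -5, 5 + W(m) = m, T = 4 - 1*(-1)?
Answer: 36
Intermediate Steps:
T = 5 (T = 4 + 1 = 5)
W(m) = -5 + m
C(f) = 1 + f (C(f) = f + 1 = 1 + f)
(C(-12) - q(13, W(T)))² = ((1 - 12) - 1*(-5))² = (-11 + 5)² = (-6)² = 36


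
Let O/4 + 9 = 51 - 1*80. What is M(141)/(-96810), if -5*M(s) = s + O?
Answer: -11/484050 ≈ -2.2725e-5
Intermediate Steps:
O = -152 (O = -36 + 4*(51 - 1*80) = -36 + 4*(51 - 80) = -36 + 4*(-29) = -36 - 116 = -152)
M(s) = 152/5 - s/5 (M(s) = -(s - 152)/5 = -(-152 + s)/5 = 152/5 - s/5)
M(141)/(-96810) = (152/5 - 1/5*141)/(-96810) = (152/5 - 141/5)*(-1/96810) = (11/5)*(-1/96810) = -11/484050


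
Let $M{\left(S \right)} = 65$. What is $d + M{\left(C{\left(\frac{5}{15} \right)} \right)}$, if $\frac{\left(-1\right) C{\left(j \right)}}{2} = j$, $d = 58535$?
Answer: $58600$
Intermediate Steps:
$C{\left(j \right)} = - 2 j$
$d + M{\left(C{\left(\frac{5}{15} \right)} \right)} = 58535 + 65 = 58600$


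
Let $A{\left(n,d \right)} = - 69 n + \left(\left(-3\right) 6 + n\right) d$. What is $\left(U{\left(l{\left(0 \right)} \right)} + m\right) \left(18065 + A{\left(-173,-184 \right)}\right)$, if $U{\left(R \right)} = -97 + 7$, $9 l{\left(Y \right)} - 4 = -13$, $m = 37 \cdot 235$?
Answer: $560581330$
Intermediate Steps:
$m = 8695$
$l{\left(Y \right)} = -1$ ($l{\left(Y \right)} = \frac{4}{9} + \frac{1}{9} \left(-13\right) = \frac{4}{9} - \frac{13}{9} = -1$)
$A{\left(n,d \right)} = - 69 n + d \left(-18 + n\right)$ ($A{\left(n,d \right)} = - 69 n + \left(-18 + n\right) d = - 69 n + d \left(-18 + n\right)$)
$U{\left(R \right)} = -90$
$\left(U{\left(l{\left(0 \right)} \right)} + m\right) \left(18065 + A{\left(-173,-184 \right)}\right) = \left(-90 + 8695\right) \left(18065 - -47081\right) = 8605 \left(18065 + \left(11937 + 3312 + 31832\right)\right) = 8605 \left(18065 + 47081\right) = 8605 \cdot 65146 = 560581330$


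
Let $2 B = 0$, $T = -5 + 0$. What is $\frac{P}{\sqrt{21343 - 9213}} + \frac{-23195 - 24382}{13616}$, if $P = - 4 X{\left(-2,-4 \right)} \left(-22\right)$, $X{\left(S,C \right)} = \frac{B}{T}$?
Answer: $- \frac{47577}{13616} \approx -3.4942$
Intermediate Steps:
$T = -5$
$B = 0$ ($B = \frac{1}{2} \cdot 0 = 0$)
$X{\left(S,C \right)} = 0$ ($X{\left(S,C \right)} = \frac{0}{-5} = 0 \left(- \frac{1}{5}\right) = 0$)
$P = 0$ ($P = \left(-4\right) 0 \left(-22\right) = 0 \left(-22\right) = 0$)
$\frac{P}{\sqrt{21343 - 9213}} + \frac{-23195 - 24382}{13616} = \frac{0}{\sqrt{21343 - 9213}} + \frac{-23195 - 24382}{13616} = \frac{0}{\sqrt{12130}} + \left(-23195 - 24382\right) \frac{1}{13616} = 0 \frac{\sqrt{12130}}{12130} - \frac{47577}{13616} = 0 - \frac{47577}{13616} = - \frac{47577}{13616}$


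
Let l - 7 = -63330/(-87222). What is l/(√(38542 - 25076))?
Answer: 56157*√13466/97877621 ≈ 0.066579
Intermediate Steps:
l = 112314/14537 (l = 7 - 63330/(-87222) = 7 - 63330*(-1/87222) = 7 + 10555/14537 = 112314/14537 ≈ 7.7261)
l/(√(38542 - 25076)) = 112314/(14537*(√(38542 - 25076))) = 112314/(14537*(√13466)) = 112314*(√13466/13466)/14537 = 56157*√13466/97877621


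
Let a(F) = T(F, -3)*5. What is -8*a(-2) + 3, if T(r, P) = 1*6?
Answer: -237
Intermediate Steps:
T(r, P) = 6
a(F) = 30 (a(F) = 6*5 = 30)
-8*a(-2) + 3 = -8*30 + 3 = -240 + 3 = -237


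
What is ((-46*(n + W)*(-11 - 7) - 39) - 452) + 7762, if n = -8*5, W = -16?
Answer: -39097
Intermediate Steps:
n = -40
((-46*(n + W)*(-11 - 7) - 39) - 452) + 7762 = ((-46*(-40 - 16)*(-11 - 7) - 39) - 452) + 7762 = ((-(-2576)*(-18) - 39) - 452) + 7762 = ((-46*1008 - 39) - 452) + 7762 = ((-46368 - 39) - 452) + 7762 = (-46407 - 452) + 7762 = -46859 + 7762 = -39097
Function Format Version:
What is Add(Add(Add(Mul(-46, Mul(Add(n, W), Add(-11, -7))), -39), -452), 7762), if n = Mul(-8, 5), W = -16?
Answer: -39097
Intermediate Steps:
n = -40
Add(Add(Add(Mul(-46, Mul(Add(n, W), Add(-11, -7))), -39), -452), 7762) = Add(Add(Add(Mul(-46, Mul(Add(-40, -16), Add(-11, -7))), -39), -452), 7762) = Add(Add(Add(Mul(-46, Mul(-56, -18)), -39), -452), 7762) = Add(Add(Add(Mul(-46, 1008), -39), -452), 7762) = Add(Add(Add(-46368, -39), -452), 7762) = Add(Add(-46407, -452), 7762) = Add(-46859, 7762) = -39097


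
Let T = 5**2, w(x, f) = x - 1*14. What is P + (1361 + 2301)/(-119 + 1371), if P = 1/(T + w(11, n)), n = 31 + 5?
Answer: 10227/3443 ≈ 2.9704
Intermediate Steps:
n = 36
w(x, f) = -14 + x (w(x, f) = x - 14 = -14 + x)
T = 25
P = 1/22 (P = 1/(25 + (-14 + 11)) = 1/(25 - 3) = 1/22 ≈ 0.045455)
P + (1361 + 2301)/(-119 + 1371) = 1/22 + (1361 + 2301)/(-119 + 1371) = 1/22 + 3662/1252 = 1/22 + 3662*(1/1252) = 1/22 + 1831/626 = 10227/3443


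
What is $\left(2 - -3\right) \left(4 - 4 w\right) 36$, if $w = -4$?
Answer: $3600$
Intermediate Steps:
$\left(2 - -3\right) \left(4 - 4 w\right) 36 = \left(2 - -3\right) \left(4 - -16\right) 36 = \left(2 + 3\right) \left(4 + 16\right) 36 = 5 \cdot 20 \cdot 36 = 100 \cdot 36 = 3600$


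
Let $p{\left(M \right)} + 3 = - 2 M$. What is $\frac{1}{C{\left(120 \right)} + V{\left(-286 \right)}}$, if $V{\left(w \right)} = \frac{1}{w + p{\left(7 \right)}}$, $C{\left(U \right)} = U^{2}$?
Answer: $\frac{303}{4363199} \approx 6.9444 \cdot 10^{-5}$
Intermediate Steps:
$p{\left(M \right)} = -3 - 2 M$
$V{\left(w \right)} = \frac{1}{-17 + w}$ ($V{\left(w \right)} = \frac{1}{w - 17} = \frac{1}{-17 + w}$)
$\frac{1}{C{\left(120 \right)} + V{\left(-286 \right)}} = \frac{1}{120^{2} + \frac{1}{-17 - 286}} = \frac{1}{14400 + \frac{1}{-303}} = \frac{1}{14400 - \frac{1}{303}} = \frac{1}{\frac{4363199}{303}} = \frac{303}{4363199}$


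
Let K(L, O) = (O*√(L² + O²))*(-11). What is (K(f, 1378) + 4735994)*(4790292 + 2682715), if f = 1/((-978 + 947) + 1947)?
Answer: 35392116313958 - 56637920053*√6970909501505/958 ≈ -1.2070e+14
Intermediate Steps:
f = 1/1916 (f = 1/(-31 + 1947) = 1/1916 ≈ 0.00052192)
K(L, O) = -11*O*√(L² + O²)
(K(f, 1378) + 4735994)*(4790292 + 2682715) = (-11*1378*√((1/1916)² + 1378²) + 4735994)*(4790292 + 2682715) = (-11*1378*√(1/3671056 + 1898884) + 4735994)*7473007 = (-11*1378*√(6970909501505/3671056) + 4735994)*7473007 = (-11*1378*√6970909501505/1916 + 4735994)*7473007 = (-7579*√6970909501505/958 + 4735994)*7473007 = (4735994 - 7579*√6970909501505/958)*7473007 = 35392116313958 - 56637920053*√6970909501505/958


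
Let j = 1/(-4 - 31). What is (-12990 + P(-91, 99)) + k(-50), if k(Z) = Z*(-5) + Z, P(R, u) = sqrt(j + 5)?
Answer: -12790 + sqrt(6090)/35 ≈ -12788.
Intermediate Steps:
j = -1/35 (j = 1/(-35) = -1/35 ≈ -0.028571)
P(R, u) = sqrt(6090)/35 (P(R, u) = sqrt(-1/35 + 5) = sqrt(174/35) = sqrt(6090)/35)
k(Z) = -4*Z (k(Z) = -5*Z + Z = -4*Z)
(-12990 + P(-91, 99)) + k(-50) = (-12990 + sqrt(6090)/35) - 4*(-50) = (-12990 + sqrt(6090)/35) + 200 = -12790 + sqrt(6090)/35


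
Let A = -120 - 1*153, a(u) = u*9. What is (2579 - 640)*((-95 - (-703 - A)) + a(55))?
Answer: 1609370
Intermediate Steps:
a(u) = 9*u
A = -273 (A = -120 - 153 = -273)
(2579 - 640)*((-95 - (-703 - A)) + a(55)) = (2579 - 640)*((-95 - (-703 - 1*(-273))) + 9*55) = 1939*((-95 - (-703 + 273)) + 495) = 1939*((-95 - 1*(-430)) + 495) = 1939*((-95 + 430) + 495) = 1939*(335 + 495) = 1939*830 = 1609370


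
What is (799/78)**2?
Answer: 638401/6084 ≈ 104.93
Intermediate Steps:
(799/78)**2 = 638401/6084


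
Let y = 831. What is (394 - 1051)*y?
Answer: -545967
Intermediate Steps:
(394 - 1051)*y = (394 - 1051)*831 = -657*831 = -545967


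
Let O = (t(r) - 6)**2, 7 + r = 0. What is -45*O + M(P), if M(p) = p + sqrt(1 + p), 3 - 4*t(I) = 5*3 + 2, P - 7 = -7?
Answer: -16241/4 ≈ -4060.3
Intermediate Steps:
r = -7 (r = -7 + 0 = -7)
P = 0 (P = 7 - 7 = 0)
t(I) = -7/2 (t(I) = 3/4 - (5*3 + 2)/4 = 3/4 - (15 + 2)/4 = 3/4 - 1/4*17 = 3/4 - 17/4 = -7/2)
O = 361/4 (O = (-7/2 - 6)**2 = (-19/2)**2 = 361/4 ≈ 90.250)
-45*O + M(P) = -45*361/4 + (0 + sqrt(1 + 0)) = -16245/4 + (0 + sqrt(1)) = -16245/4 + (0 + 1) = -16245/4 + 1 = -16241/4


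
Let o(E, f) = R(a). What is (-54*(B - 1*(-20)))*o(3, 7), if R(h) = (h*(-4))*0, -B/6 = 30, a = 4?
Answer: 0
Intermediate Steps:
B = -180 (B = -6*30 = -180)
R(h) = 0 (R(h) = -4*h*0 = 0)
o(E, f) = 0
(-54*(B - 1*(-20)))*o(3, 7) = -54*(-180 - 1*(-20))*0 = -54*(-180 + 20)*0 = -54*(-160)*0 = 8640*0 = 0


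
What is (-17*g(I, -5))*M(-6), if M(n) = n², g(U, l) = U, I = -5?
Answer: 3060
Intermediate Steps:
(-17*g(I, -5))*M(-6) = -17*(-5)*(-6)² = 85*36 = 3060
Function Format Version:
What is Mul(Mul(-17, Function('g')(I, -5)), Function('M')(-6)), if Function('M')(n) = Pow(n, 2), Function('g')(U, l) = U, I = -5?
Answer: 3060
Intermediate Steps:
Mul(Mul(-17, Function('g')(I, -5)), Function('M')(-6)) = Mul(Mul(-17, -5), Pow(-6, 2)) = Mul(85, 36) = 3060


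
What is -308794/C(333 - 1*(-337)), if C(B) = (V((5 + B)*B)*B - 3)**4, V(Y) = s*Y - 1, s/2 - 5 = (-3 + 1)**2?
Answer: -308794/884918590639422599067518984137765499041 ≈ -3.4895e-34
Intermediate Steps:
s = 18 (s = 10 + 2*(-3 + 1)**2 = 10 + 2*(-2)**2 = 10 + 2*4 = 10 + 8 = 18)
V(Y) = -1 + 18*Y (V(Y) = 18*Y - 1 = -1 + 18*Y)
C(B) = (-3 + B*(-1 + 18*B*(5 + B)))**4 (C(B) = ((-1 + 18*((5 + B)*B))*B - 3)**4 = ((-1 + 18*(B*(5 + B)))*B - 3)**4 = ((-1 + 18*B*(5 + B))*B - 3)**4 = (B*(-1 + 18*B*(5 + B)) - 3)**4 = (-3 + B*(-1 + 18*B*(5 + B)))**4)
-308794/C(333 - 1*(-337)) = -308794/(-3 + (333 - 1*(-337))*(-1 + 18*(333 - 1*(-337))*(5 + (333 - 1*(-337)))))**4 = -308794/(-3 + (333 + 337)*(-1 + 18*(333 + 337)*(5 + (333 + 337))))**4 = -308794/(-3 + 670*(-1 + 18*670*(5 + 670)))**4 = -308794/(-3 + 670*(-1 + 18*670*675))**4 = -308794/(-3 + 670*(-1 + 8140500))**4 = -308794/(-3 + 670*8140499)**4 = -308794/(-3 + 5454134330)**4 = -308794/(5454134327**4) = -308794/884918590639422599067518984137765499041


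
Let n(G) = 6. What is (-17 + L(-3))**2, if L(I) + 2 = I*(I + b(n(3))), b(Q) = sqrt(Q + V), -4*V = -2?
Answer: 317/2 + 30*sqrt(26) ≈ 311.47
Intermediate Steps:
V = 1/2 (V = -1/4*(-2) = 1/2 ≈ 0.50000)
b(Q) = sqrt(1/2 + Q) (b(Q) = sqrt(Q + 1/2) = sqrt(1/2 + Q))
L(I) = -2 + I*(I + sqrt(26)/2) (L(I) = -2 + I*(I + sqrt(2 + 4*6)/2) = -2 + I*(I + sqrt(2 + 24)/2) = -2 + I*(I + sqrt(26)/2))
(-17 + L(-3))**2 = (-17 + (-2 + (-3)**2 + (1/2)*(-3)*sqrt(26)))**2 = (-17 + (-2 + 9 - 3*sqrt(26)/2))**2 = (-17 + (7 - 3*sqrt(26)/2))**2 = (-10 - 3*sqrt(26)/2)**2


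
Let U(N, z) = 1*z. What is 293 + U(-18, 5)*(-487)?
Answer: -2142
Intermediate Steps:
U(N, z) = z
293 + U(-18, 5)*(-487) = 293 + 5*(-487) = 293 - 2435 = -2142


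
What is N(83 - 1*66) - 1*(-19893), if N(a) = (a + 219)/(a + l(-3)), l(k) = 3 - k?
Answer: 457775/23 ≈ 19903.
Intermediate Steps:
N(a) = (219 + a)/(6 + a) (N(a) = (a + 219)/(a + (3 - 1*(-3))) = (219 + a)/(a + (3 + 3)) = (219 + a)/(a + 6) = (219 + a)/(6 + a))
N(83 - 1*66) - 1*(-19893) = (219 + (83 - 1*66))/(6 + (83 - 1*66)) - 1*(-19893) = (219 + (83 - 66))/(6 + (83 - 66)) + 19893 = (219 + 17)/(6 + 17) + 19893 = 236/23 + 19893 = 457775/23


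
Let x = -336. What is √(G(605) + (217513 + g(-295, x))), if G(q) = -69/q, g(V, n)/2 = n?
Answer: 32*√640570/55 ≈ 465.66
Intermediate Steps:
g(V, n) = 2*n
√(G(605) + (217513 + g(-295, x))) = √(-69/605 + (217513 + 2*(-336))) = √(-69*1/605 + (217513 - 672)) = √(-69/605 + 216841) = √(131188736/605) = 32*√640570/55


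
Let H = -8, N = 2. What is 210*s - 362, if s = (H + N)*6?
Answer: -7922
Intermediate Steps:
s = -36 (s = (-8 + 2)*6 = -6*6 = -36)
210*s - 362 = 210*(-36) - 362 = -7560 - 362 = -7922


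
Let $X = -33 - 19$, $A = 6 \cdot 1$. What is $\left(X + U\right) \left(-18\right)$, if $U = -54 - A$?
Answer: $2016$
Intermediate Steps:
$A = 6$
$U = -60$ ($U = -54 - 6 = -60$)
$X = -52$
$\left(X + U\right) \left(-18\right) = \left(-52 - 60\right) \left(-18\right) = \left(-112\right) \left(-18\right) = 2016$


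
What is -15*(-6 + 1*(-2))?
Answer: 120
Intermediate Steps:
-15*(-6 + 1*(-2)) = -15*(-6 - 2) = -15*(-8) = 120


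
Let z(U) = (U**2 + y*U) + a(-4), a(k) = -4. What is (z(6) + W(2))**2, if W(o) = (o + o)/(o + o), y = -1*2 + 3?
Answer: 1521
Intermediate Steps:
y = 1 (y = -2 + 3 = 1)
W(o) = 1 (W(o) = (2*o)/((2*o)) = (2*o)*(1/(2*o)) = 1)
z(U) = -4 + U + U**2 (z(U) = (U**2 + 1*U) - 4 = (U**2 + U) - 4 = (U + U**2) - 4 = -4 + U + U**2)
(z(6) + W(2))**2 = ((-4 + 6 + 6**2) + 1)**2 = ((-4 + 6 + 36) + 1)**2 = (38 + 1)**2 = 39**2 = 1521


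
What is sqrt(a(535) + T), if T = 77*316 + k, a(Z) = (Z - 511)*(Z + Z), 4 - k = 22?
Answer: sqrt(49994) ≈ 223.59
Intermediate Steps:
k = -18 (k = 4 - 1*22 = 4 - 22 = -18)
a(Z) = 2*Z*(-511 + Z) (a(Z) = (-511 + Z)*(2*Z) = 2*Z*(-511 + Z))
T = 24314 (T = 77*316 - 18 = 24332 - 18 = 24314)
sqrt(a(535) + T) = sqrt(2*535*(-511 + 535) + 24314) = sqrt(2*535*24 + 24314) = sqrt(25680 + 24314) = sqrt(49994)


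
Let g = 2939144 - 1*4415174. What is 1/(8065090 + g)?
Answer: 1/6589060 ≈ 1.5177e-7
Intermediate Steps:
g = -1476030 (g = 2939144 - 4415174 = -1476030)
1/(8065090 + g) = 1/(8065090 - 1476030) = 1/6589060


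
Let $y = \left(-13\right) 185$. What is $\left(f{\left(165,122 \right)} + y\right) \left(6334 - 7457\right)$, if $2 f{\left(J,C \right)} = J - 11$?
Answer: $2614344$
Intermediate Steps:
$f{\left(J,C \right)} = - \frac{11}{2} + \frac{J}{2}$ ($f{\left(J,C \right)} = \frac{J - 11}{2} = \frac{-11 + J}{2} = - \frac{11}{2} + \frac{J}{2}$)
$y = -2405$
$\left(f{\left(165,122 \right)} + y\right) \left(6334 - 7457\right) = \left(\left(- \frac{11}{2} + \frac{1}{2} \cdot 165\right) - 2405\right) \left(6334 - 7457\right) = \left(\left(- \frac{11}{2} + \frac{165}{2}\right) - 2405\right) \left(-1123\right) = \left(77 - 2405\right) \left(-1123\right) = \left(-2328\right) \left(-1123\right) = 2614344$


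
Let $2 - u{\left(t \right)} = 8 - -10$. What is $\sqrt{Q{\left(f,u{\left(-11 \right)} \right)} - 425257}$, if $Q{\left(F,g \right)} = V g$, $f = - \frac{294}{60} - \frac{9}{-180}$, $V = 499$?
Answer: $i \sqrt{433241} \approx 658.21 i$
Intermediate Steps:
$u{\left(t \right)} = -16$ ($u{\left(t \right)} = 2 - \left(8 - -10\right) = 2 - \left(8 + 10\right) = 2 - 18 = -16$)
$f = - \frac{97}{20}$ ($f = \left(-294\right) \frac{1}{60} - - \frac{1}{20} = - \frac{49}{10} + \frac{1}{20} = - \frac{97}{20} \approx -4.85$)
$Q{\left(F,g \right)} = 499 g$
$\sqrt{Q{\left(f,u{\left(-11 \right)} \right)} - 425257} = \sqrt{499 \left(-16\right) - 425257} = \sqrt{-7984 - 425257} = \sqrt{-433241} = i \sqrt{433241}$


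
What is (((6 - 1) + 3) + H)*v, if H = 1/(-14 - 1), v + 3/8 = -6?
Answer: -2023/40 ≈ -50.575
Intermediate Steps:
v = -51/8 (v = -3/8 - 6 = -51/8 ≈ -6.3750)
H = -1/15 (H = 1/(-15) = -1/15 ≈ -0.066667)
(((6 - 1) + 3) + H)*v = (((6 - 1) + 3) - 1/15)*(-51/8) = ((5 + 3) - 1/15)*(-51/8) = (8 - 1/15)*(-51/8) = (119/15)*(-51/8) = -2023/40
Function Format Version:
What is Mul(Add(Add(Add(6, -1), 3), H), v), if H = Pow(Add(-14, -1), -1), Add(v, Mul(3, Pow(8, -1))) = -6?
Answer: Rational(-2023, 40) ≈ -50.575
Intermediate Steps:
v = Rational(-51, 8) (v = Add(Rational(-3, 8), -6) = Rational(-51, 8) ≈ -6.3750)
H = Rational(-1, 15) (H = Pow(-15, -1) = Rational(-1, 15) ≈ -0.066667)
Mul(Add(Add(Add(6, -1), 3), H), v) = Mul(Add(Add(Add(6, -1), 3), Rational(-1, 15)), Rational(-51, 8)) = Mul(Add(Add(5, 3), Rational(-1, 15)), Rational(-51, 8)) = Mul(Add(8, Rational(-1, 15)), Rational(-51, 8)) = Mul(Rational(119, 15), Rational(-51, 8)) = Rational(-2023, 40)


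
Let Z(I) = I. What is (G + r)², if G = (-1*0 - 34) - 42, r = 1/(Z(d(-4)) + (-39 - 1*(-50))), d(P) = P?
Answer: 281961/49 ≈ 5754.3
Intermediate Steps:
r = ⅐ (r = 1/(-4 + (-39 - 1*(-50))) = 1/(-4 + (-39 + 50)) = 1/(-4 + 11) = 1/7 = ⅐ ≈ 0.14286)
G = -76 (G = (0 - 34) - 42 = -34 - 42 = -76)
(G + r)² = (-76 + ⅐)² = (-531/7)² = 281961/49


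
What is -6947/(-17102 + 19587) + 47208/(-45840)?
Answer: -3631353/949270 ≈ -3.8254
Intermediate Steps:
-6947/(-17102 + 19587) + 47208/(-45840) = -6947/2485 + 47208*(-1/45840) = -6947*1/2485 - 1967/1910 = -6947/2485 - 1967/1910 = -3631353/949270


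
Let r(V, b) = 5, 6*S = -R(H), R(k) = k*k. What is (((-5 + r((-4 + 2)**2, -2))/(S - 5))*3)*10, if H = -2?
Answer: 0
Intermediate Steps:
R(k) = k**2
S = -2/3 (S = (-1*(-2)**2)/6 = (-1*4)/6 = (1/6)*(-4) = -2/3 ≈ -0.66667)
(((-5 + r((-4 + 2)**2, -2))/(S - 5))*3)*10 = (((-5 + 5)/(-2/3 - 5))*3)*10 = ((0/(-17/3))*3)*10 = ((0*(-3/17))*3)*10 = (0*3)*10 = 0*10 = 0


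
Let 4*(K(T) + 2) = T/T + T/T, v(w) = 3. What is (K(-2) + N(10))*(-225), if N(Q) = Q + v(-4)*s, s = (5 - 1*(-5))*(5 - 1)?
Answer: -57825/2 ≈ -28913.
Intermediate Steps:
s = 40 (s = (5 + 5)*4 = 10*4 = 40)
N(Q) = 120 + Q (N(Q) = Q + 3*40 = Q + 120 = 120 + Q)
K(T) = -3/2 (K(T) = -2 + (T/T + T/T)/4 = -2 + (1 + 1)/4 = -2 + (¼)*2 = -2 + ½ = -3/2)
(K(-2) + N(10))*(-225) = (-3/2 + (120 + 10))*(-225) = (-3/2 + 130)*(-225) = (257/2)*(-225) = -57825/2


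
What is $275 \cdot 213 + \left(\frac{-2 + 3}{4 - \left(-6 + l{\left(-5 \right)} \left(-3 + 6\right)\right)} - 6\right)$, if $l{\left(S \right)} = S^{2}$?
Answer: $\frac{3806984}{65} \approx 58569.0$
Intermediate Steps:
$275 \cdot 213 + \left(\frac{-2 + 3}{4 - \left(-6 + l{\left(-5 \right)} \left(-3 + 6\right)\right)} - 6\right) = 275 \cdot 213 - \left(6 - \frac{-2 + 3}{4 + \left(6 - \left(-5\right)^{2} \left(-3 + 6\right)\right)}\right) = 58575 - \left(6 - \frac{1}{4 + \left(6 - 25 \cdot 3\right)}\right) = 58575 - \left(6 - \frac{1}{4 + \left(6 - 75\right)}\right) = 58575 - \left(6 - \frac{1}{4 - 69}\right) = 58575 - \left(6 - \frac{1}{-65}\right) = 58575 + \left(1 \left(- \frac{1}{65}\right) - 6\right) = 58575 - \frac{391}{65} = \frac{3806984}{65}$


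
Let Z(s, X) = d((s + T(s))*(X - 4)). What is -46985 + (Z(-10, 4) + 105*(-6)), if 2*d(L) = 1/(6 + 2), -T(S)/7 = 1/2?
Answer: -761839/16 ≈ -47615.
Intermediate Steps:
T(S) = -7/2
d(L) = 1/16 (d(L) = 1/(2*(6 + 2)) = (½)/8 = (½)*(⅛) = 1/16)
Z(s, X) = 1/16
-46985 + (Z(-10, 4) + 105*(-6)) = -46985 + (1/16 + 105*(-6)) = -46985 + (1/16 - 630) = -46985 - 10079/16 = -761839/16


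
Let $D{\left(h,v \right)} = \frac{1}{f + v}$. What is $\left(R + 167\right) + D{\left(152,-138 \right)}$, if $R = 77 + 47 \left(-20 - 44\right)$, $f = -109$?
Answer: $- \frac{682709}{247} \approx -2764.0$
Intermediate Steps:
$R = -2931$ ($R = 77 + 47 \left(-64\right) = 77 - 3008 = -2931$)
$D{\left(h,v \right)} = \frac{1}{-109 + v}$
$\left(R + 167\right) + D{\left(152,-138 \right)} = \left(-2931 + 167\right) + \frac{1}{-109 - 138} = -2764 + \frac{1}{-247} = -2764 - \frac{1}{247} = - \frac{682709}{247}$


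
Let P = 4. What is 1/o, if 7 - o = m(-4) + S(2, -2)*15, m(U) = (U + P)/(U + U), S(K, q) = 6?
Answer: -1/83 ≈ -0.012048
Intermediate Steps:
m(U) = (4 + U)/(2*U) (m(U) = (U + 4)/(U + U) = (4 + U)/((2*U)) = (4 + U)*(1/(2*U)) = (4 + U)/(2*U))
o = -83 (o = 7 - ((½)*(4 - 4)/(-4) + 6*15) = 7 - ((½)*(-¼)*0 + 90) = 7 - (0 + 90) = 7 - 1*90 = 7 - 90 = -83)
1/o = 1/(-83) = -1/83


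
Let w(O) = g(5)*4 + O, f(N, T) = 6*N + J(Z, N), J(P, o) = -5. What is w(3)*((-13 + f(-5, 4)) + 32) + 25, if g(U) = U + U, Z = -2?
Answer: -663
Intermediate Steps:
g(U) = 2*U
f(N, T) = -5 + 6*N (f(N, T) = 6*N - 5 = -5 + 6*N)
w(O) = 40 + O (w(O) = (2*5)*4 + O = 10*4 + O = 40 + O)
w(3)*((-13 + f(-5, 4)) + 32) + 25 = (40 + 3)*((-13 + (-5 + 6*(-5))) + 32) + 25 = 43*((-13 + (-5 - 30)) + 32) + 25 = 43*((-13 - 35) + 32) + 25 = 43*(-48 + 32) + 25 = 43*(-16) + 25 = -688 + 25 = -663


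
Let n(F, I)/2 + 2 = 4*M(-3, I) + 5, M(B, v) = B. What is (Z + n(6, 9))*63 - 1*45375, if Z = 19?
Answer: -45312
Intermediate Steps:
n(F, I) = -18 (n(F, I) = -4 + 2*(4*(-3) + 5) = -4 + 2*(-12 + 5) = -4 + 2*(-7) = -4 - 14 = -18)
(Z + n(6, 9))*63 - 1*45375 = (19 - 18)*63 - 1*45375 = 1*63 - 45375 = 63 - 45375 = -45312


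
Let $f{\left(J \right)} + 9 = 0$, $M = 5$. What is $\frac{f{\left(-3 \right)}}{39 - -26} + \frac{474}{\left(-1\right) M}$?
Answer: $- \frac{6171}{65} \approx -94.938$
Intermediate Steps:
$f{\left(J \right)} = -9$ ($f{\left(J \right)} = -9 + 0 = -9$)
$\frac{f{\left(-3 \right)}}{39 - -26} + \frac{474}{\left(-1\right) M} = - \frac{9}{39 - -26} + \frac{474}{\left(-1\right) 5} = - \frac{9}{39 + 26} + \frac{474}{-5} = - \frac{9}{65} + 474 \left(- \frac{1}{5}\right) = \left(-9\right) \frac{1}{65} - \frac{474}{5} = - \frac{9}{65} - \frac{474}{5} = - \frac{6171}{65}$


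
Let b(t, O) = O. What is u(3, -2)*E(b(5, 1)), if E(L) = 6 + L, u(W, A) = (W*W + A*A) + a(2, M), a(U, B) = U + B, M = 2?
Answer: 119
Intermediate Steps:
a(U, B) = B + U
u(W, A) = 4 + A² + W² (u(W, A) = (W*W + A*A) + (2 + 2) = (W² + A²) + 4 = (A² + W²) + 4 = 4 + A² + W²)
u(3, -2)*E(b(5, 1)) = (4 + (-2)² + 3²)*(6 + 1) = (4 + 4 + 9)*7 = 17*7 = 119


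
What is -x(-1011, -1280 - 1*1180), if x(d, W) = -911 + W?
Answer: 3371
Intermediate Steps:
-x(-1011, -1280 - 1*1180) = -(-911 + (-1280 - 1*1180)) = -(-911 + (-1280 - 1180)) = -(-911 - 2460) = -1*(-3371) = 3371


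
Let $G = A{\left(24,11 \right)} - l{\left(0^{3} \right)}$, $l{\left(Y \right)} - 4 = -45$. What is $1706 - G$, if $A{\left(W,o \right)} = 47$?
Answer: $1618$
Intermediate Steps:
$l{\left(Y \right)} = -41$ ($l{\left(Y \right)} = 4 - 45 = -41$)
$G = 88$ ($G = 47 - -41 = 47 + 41 = 88$)
$1706 - G = 1706 - 88 = 1618$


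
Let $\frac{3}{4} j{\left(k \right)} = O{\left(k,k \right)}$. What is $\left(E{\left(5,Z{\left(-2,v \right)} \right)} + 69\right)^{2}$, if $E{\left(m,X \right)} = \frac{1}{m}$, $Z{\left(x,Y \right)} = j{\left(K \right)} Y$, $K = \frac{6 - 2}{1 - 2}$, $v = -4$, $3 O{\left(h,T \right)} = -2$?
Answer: $\frac{119716}{25} \approx 4788.6$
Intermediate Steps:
$O{\left(h,T \right)} = - \frac{2}{3}$ ($O{\left(h,T \right)} = \frac{1}{3} \left(-2\right) = - \frac{2}{3}$)
$K = -4$ ($K = \frac{4}{-1} = 4 \left(-1\right) = -4$)
$j{\left(k \right)} = - \frac{8}{9}$ ($j{\left(k \right)} = \frac{4}{3} \left(- \frac{2}{3}\right) = - \frac{8}{9}$)
$Z{\left(x,Y \right)} = - \frac{8 Y}{9}$
$\left(E{\left(5,Z{\left(-2,v \right)} \right)} + 69\right)^{2} = \left(\frac{1}{5} + 69\right)^{2} = \left(\frac{346}{5}\right)^{2} = \frac{119716}{25}$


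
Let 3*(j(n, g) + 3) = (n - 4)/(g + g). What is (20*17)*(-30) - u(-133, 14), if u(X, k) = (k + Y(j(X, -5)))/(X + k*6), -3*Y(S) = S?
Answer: -44980787/4410 ≈ -10200.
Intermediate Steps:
j(n, g) = -3 + (-4 + n)/(6*g) (j(n, g) = -3 + ((n - 4)/(g + g))/3 = -3 + ((-4 + n)/((2*g)))/3 = -3 + ((-4 + n)*(1/(2*g)))/3 = -3 + ((-4 + n)/(2*g))/3 = -3 + (-4 + n)/(6*g))
Y(S) = -S/3
u(X, k) = (43/45 + k + X/90)/(X + 6*k) (u(X, k) = (k - (-4 + X - 18*(-5))/(18*(-5)))/(X + k*6) = (k - (-1)*(-4 + X + 90)/(18*5))/(X + 6*k) = (k - (-1)*(86 + X)/(18*5))/(X + 6*k) = (k - (-43/15 - X/30)/3)/(X + 6*k) = (k + (43/45 + X/90))/(X + 6*k) = (43/45 + k + X/90)/(X + 6*k))
(20*17)*(-30) - u(-133, 14) = (20*17)*(-30) - (86 - 133 + 90*14)/(90*(-133 + 6*14)) = 340*(-30) - (86 - 133 + 1260)/(90*(-133 + 84)) = -10200 - 1213/(90*(-49)) = -10200 - (-1)*1213/(90*49) = -10200 - 1*(-1213/4410) = -10200 + 1213/4410 = -44980787/4410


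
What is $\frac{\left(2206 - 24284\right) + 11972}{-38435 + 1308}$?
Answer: $\frac{10106}{37127} \approx 0.2722$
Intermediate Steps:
$\frac{\left(2206 - 24284\right) + 11972}{-38435 + 1308} = \frac{-22078 + 11972}{-37127} = \left(-10106\right) \left(- \frac{1}{37127}\right) = \frac{10106}{37127}$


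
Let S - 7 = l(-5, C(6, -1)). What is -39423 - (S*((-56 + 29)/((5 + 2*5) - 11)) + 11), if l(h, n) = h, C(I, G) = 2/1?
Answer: -78841/2 ≈ -39421.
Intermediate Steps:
C(I, G) = 2 (C(I, G) = 2*1 = 2)
S = 2 (S = 7 - 5 = 2)
-39423 - (S*((-56 + 29)/((5 + 2*5) - 11)) + 11) = -39423 - (2*((-56 + 29)/((5 + 2*5) - 11)) + 11) = -39423 - (2*(-27/((5 + 10) - 11)) + 11) = -39423 - (2*(-27/(15 - 11)) + 11) = -39423 - (2*(-27/4) + 11) = -39423 - (-27/2 + 11) = -39423 - 1*(-5/2) = -39423 + 5/2 = -78841/2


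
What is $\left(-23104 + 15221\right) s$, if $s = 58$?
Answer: $-457214$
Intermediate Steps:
$\left(-23104 + 15221\right) s = \left(-23104 + 15221\right) 58 = \left(-7883\right) 58 = -457214$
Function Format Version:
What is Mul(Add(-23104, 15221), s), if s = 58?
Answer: -457214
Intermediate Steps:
Mul(Add(-23104, 15221), s) = Mul(Add(-23104, 15221), 58) = Mul(-7883, 58) = -457214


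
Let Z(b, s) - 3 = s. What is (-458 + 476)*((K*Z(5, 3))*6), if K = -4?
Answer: -2592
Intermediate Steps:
Z(b, s) = 3 + s
(-458 + 476)*((K*Z(5, 3))*6) = (-458 + 476)*(-4*(3 + 3)*6) = 18*(-4*6*6) = 18*(-24*6) = 18*(-144) = -2592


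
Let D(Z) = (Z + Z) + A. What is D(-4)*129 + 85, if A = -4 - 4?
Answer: -1979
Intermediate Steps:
A = -8
D(Z) = -8 + 2*Z (D(Z) = (Z + Z) - 8 = 2*Z - 8 = -8 + 2*Z)
D(-4)*129 + 85 = (-8 + 2*(-4))*129 + 85 = (-8 - 8)*129 + 85 = -16*129 + 85 = -2064 + 85 = -1979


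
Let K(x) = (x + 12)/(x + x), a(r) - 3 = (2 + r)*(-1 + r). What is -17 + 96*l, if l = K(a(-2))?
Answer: 223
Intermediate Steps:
a(r) = 3 + (-1 + r)*(2 + r) (a(r) = 3 + (2 + r)*(-1 + r) = 3 + (-1 + r)*(2 + r))
K(x) = (12 + x)/(2*x) (K(x) = (12 + x)/((2*x)) = (12 + x)*(1/(2*x)) = (12 + x)/(2*x))
l = 5/2 (l = (12 + (1 - 2 + (-2)**2))/(2*(1 - 2 + (-2)**2)) = (12 + (1 - 2 + 4))/(2*(1 - 2 + 4)) = (1/2)*(12 + 3)/3 = (1/2)*(1/3)*15 = 5/2 ≈ 2.5000)
-17 + 96*l = -17 + 96*(5/2) = -17 + 240 = 223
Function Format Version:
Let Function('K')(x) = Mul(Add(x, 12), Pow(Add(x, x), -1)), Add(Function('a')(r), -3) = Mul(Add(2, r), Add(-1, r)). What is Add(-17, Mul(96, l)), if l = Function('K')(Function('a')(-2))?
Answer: 223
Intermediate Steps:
Function('a')(r) = Add(3, Mul(Add(-1, r), Add(2, r))) (Function('a')(r) = Add(3, Mul(Add(2, r), Add(-1, r))) = Add(3, Mul(Add(-1, r), Add(2, r))))
Function('K')(x) = Mul(Rational(1, 2), Pow(x, -1), Add(12, x)) (Function('K')(x) = Mul(Add(12, x), Pow(Mul(2, x), -1)) = Mul(Add(12, x), Mul(Rational(1, 2), Pow(x, -1))) = Mul(Rational(1, 2), Pow(x, -1), Add(12, x)))
l = Rational(5, 2) (l = Mul(Rational(1, 2), Pow(Add(1, -2, Pow(-2, 2)), -1), Add(12, Add(1, -2, Pow(-2, 2)))) = Mul(Rational(1, 2), Pow(Add(1, -2, 4), -1), Add(12, Add(1, -2, 4))) = Mul(Rational(1, 2), Pow(3, -1), Add(12, 3)) = Mul(Rational(1, 2), Rational(1, 3), 15) = Rational(5, 2) ≈ 2.5000)
Add(-17, Mul(96, l)) = Add(-17, Mul(96, Rational(5, 2))) = Add(-17, 240) = 223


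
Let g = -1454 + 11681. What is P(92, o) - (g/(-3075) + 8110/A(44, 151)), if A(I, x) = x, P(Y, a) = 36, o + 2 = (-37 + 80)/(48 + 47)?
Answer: -2226091/154775 ≈ -14.383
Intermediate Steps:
o = -147/95 (o = -2 + (-37 + 80)/(48 + 47) = -2 + 43/95 = -147/95 ≈ -1.5474)
g = 10227
P(92, o) - (g/(-3075) + 8110/A(44, 151)) = 36 - (10227/(-3075) + 8110/151) = 36 - (10227*(-1/3075) + 8110*(1/151)) = 36 - (-3409/1025 + 8110/151) = 36 - 1*7797991/154775 = 36 - 7797991/154775 = -2226091/154775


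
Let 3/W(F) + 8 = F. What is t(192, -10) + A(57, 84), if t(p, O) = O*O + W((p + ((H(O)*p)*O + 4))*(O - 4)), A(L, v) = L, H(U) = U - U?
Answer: 432061/2752 ≈ 157.00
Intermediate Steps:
H(U) = 0
W(F) = 3/(-8 + F)
t(p, O) = O² + 3/(-8 + (-4 + O)*(4 + p)) (t(p, O) = O*O + 3/(-8 + (p + ((0*p)*O + 4))*(O - 4)) = O² + 3/(-8 + (p + (0*O + 4))*(-4 + O)) = O² + 3/(-8 + (p + (0 + 4))*(-4 + O)) = O² + 3/(-8 + (p + 4)*(-4 + O)) = O² + 3/(-8 + (4 + p)*(-4 + O)) = O² + 3/(-8 + (-4 + O)*(4 + p)))
t(192, -10) + A(57, 84) = (3 + (-10)²*(-24 - 4*192 + 4*(-10) - 10*192))/(-24 - 4*192 + 4*(-10) - 10*192) + 57 = (3 + 100*(-24 - 768 - 40 - 1920))/(-24 - 768 - 40 - 1920) + 57 = (3 + 100*(-2752))/(-2752) + 57 = -(3 - 275200)/2752 + 57 = -1/2752*(-275197) + 57 = 275197/2752 + 57 = 432061/2752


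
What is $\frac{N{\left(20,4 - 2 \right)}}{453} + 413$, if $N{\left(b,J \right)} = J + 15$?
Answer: $\frac{187106}{453} \approx 413.04$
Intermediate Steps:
$N{\left(b,J \right)} = 15 + J$
$\frac{N{\left(20,4 - 2 \right)}}{453} + 413 = \frac{15 + \left(4 - 2\right)}{453} + 413 = \frac{15 + 2}{453} + 413 = \frac{1}{453} \cdot 17 + 413 = \frac{17}{453} + 413 = \frac{187106}{453}$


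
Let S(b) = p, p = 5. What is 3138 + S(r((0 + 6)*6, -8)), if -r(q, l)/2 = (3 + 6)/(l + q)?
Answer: 3143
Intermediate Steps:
r(q, l) = -18/(l + q) (r(q, l) = -2*(3 + 6)/(l + q) = -18/(l + q))
S(b) = 5
3138 + S(r((0 + 6)*6, -8)) = 3138 + 5 = 3143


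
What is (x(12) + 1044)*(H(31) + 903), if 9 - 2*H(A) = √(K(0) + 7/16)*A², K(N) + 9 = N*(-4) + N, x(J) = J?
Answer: 958320 - 126852*I*√137 ≈ 9.5832e+5 - 1.4848e+6*I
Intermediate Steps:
K(N) = -9 - 3*N (K(N) = -9 + (N*(-4) + N) = -9 + (-4*N + N) = -9 - 3*N)
H(A) = 9/2 - I*√137*A²/8 (H(A) = 9/2 - √((-9 - 3*0) + 7/16)*A²/2 = 9/2 - √((-9 + 0) + 7*(1/16))*A²/2 = 9/2 - √(-9 + 7/16)*A²/2 = 9/2 - √(-137/16)*A²/2 = 9/2 - I*√137/4*A²/2 = 9/2 - I*√137*A²/8)
(x(12) + 1044)*(H(31) + 903) = (12 + 1044)*((9/2 - ⅛*I*√137*31²) + 903) = 1056*((9/2 - ⅛*I*√137*961) + 903) = 1056*((9/2 - 961*I*√137/8) + 903) = 1056*(1815/2 - 961*I*√137/8) = 958320 - 126852*I*√137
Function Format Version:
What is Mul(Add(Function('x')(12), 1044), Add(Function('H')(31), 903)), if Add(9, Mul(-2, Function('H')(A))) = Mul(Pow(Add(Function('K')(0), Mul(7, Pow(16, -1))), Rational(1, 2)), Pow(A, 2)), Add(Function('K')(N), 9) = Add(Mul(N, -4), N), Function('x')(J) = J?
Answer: Add(958320, Mul(-126852, I, Pow(137, Rational(1, 2)))) ≈ Add(9.5832e+5, Mul(-1.4848e+6, I))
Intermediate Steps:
Function('K')(N) = Add(-9, Mul(-3, N)) (Function('K')(N) = Add(-9, Add(Mul(N, -4), N)) = Add(-9, Add(Mul(-4, N), N)) = Add(-9, Mul(-3, N)))
Function('H')(A) = Add(Rational(9, 2), Mul(Rational(-1, 8), I, Pow(137, Rational(1, 2)), Pow(A, 2))) (Function('H')(A) = Add(Rational(9, 2), Mul(Rational(-1, 2), Mul(Pow(Add(Add(-9, Mul(-3, 0)), Mul(7, Pow(16, -1))), Rational(1, 2)), Pow(A, 2)))) = Add(Rational(9, 2), Mul(Rational(-1, 2), Mul(Pow(Add(Add(-9, 0), Mul(7, Rational(1, 16))), Rational(1, 2)), Pow(A, 2)))) = Add(Rational(9, 2), Mul(Rational(-1, 2), Mul(Pow(Add(-9, Rational(7, 16)), Rational(1, 2)), Pow(A, 2)))) = Add(Rational(9, 2), Mul(Rational(-1, 2), Mul(Pow(Rational(-137, 16), Rational(1, 2)), Pow(A, 2)))) = Add(Rational(9, 2), Mul(Rational(-1, 2), Mul(Mul(Rational(1, 4), I, Pow(137, Rational(1, 2))), Pow(A, 2)))) = Add(Rational(9, 2), Mul(Rational(-1, 2), Mul(Rational(1, 4), I, Pow(137, Rational(1, 2)), Pow(A, 2)))) = Add(Rational(9, 2), Mul(Rational(-1, 8), I, Pow(137, Rational(1, 2)), Pow(A, 2))))
Mul(Add(Function('x')(12), 1044), Add(Function('H')(31), 903)) = Mul(Add(12, 1044), Add(Add(Rational(9, 2), Mul(Rational(-1, 8), I, Pow(137, Rational(1, 2)), Pow(31, 2))), 903)) = Mul(1056, Add(Add(Rational(9, 2), Mul(Rational(-1, 8), I, Pow(137, Rational(1, 2)), 961)), 903)) = Mul(1056, Add(Add(Rational(9, 2), Mul(Rational(-961, 8), I, Pow(137, Rational(1, 2)))), 903)) = Mul(1056, Add(Rational(1815, 2), Mul(Rational(-961, 8), I, Pow(137, Rational(1, 2))))) = Add(958320, Mul(-126852, I, Pow(137, Rational(1, 2))))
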